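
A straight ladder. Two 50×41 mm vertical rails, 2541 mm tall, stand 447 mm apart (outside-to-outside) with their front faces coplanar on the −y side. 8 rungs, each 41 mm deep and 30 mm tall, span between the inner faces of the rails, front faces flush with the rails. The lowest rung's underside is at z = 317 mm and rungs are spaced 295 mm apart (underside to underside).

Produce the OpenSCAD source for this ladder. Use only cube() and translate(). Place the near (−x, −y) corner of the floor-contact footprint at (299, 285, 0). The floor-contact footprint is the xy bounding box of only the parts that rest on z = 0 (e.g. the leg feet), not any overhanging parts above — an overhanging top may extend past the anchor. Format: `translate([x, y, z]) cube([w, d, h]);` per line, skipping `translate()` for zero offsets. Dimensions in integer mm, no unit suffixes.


translate([299, 285, 0]) cube([50, 41, 2541]);
translate([696, 285, 0]) cube([50, 41, 2541]);
translate([349, 285, 317]) cube([347, 41, 30]);
translate([349, 285, 612]) cube([347, 41, 30]);
translate([349, 285, 907]) cube([347, 41, 30]);
translate([349, 285, 1202]) cube([347, 41, 30]);
translate([349, 285, 1497]) cube([347, 41, 30]);
translate([349, 285, 1792]) cube([347, 41, 30]);
translate([349, 285, 2087]) cube([347, 41, 30]);
translate([349, 285, 2382]) cube([347, 41, 30]);


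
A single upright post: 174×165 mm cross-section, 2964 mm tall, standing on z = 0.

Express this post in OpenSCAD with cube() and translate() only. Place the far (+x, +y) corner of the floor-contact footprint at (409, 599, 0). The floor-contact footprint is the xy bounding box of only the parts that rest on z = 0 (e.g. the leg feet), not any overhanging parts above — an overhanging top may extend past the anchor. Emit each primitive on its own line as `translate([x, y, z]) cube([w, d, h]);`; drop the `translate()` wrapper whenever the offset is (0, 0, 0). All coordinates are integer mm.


translate([235, 434, 0]) cube([174, 165, 2964]);


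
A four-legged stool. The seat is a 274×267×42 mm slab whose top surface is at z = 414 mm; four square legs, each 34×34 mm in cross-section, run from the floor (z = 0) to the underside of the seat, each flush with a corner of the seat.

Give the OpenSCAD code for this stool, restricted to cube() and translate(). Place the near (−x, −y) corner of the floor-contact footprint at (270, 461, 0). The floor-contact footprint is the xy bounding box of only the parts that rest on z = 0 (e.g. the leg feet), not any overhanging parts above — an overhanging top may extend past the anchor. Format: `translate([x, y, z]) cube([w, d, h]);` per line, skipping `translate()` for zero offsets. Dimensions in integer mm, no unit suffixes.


translate([270, 461, 372]) cube([274, 267, 42]);
translate([270, 461, 0]) cube([34, 34, 372]);
translate([510, 461, 0]) cube([34, 34, 372]);
translate([270, 694, 0]) cube([34, 34, 372]);
translate([510, 694, 0]) cube([34, 34, 372]);


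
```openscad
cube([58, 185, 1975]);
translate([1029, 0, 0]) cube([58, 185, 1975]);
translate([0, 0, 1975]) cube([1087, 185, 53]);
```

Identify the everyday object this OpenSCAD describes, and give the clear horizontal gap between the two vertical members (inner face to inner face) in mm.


A door frame. The clear opening width is 971 mm.

Two 1975 mm tall posts with a header on top — a door frame. The left jamb is 58 mm wide at x = 0; the right jamb starts at x = 1029. The clear opening is 1029 − 58 = 971 mm.


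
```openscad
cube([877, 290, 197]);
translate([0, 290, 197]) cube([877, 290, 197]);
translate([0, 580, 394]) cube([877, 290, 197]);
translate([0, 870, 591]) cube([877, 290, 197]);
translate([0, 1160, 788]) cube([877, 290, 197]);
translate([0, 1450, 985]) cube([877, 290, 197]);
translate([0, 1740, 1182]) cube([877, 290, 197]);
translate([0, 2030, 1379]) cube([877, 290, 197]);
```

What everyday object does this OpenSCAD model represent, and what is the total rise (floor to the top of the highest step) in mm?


A staircase. The total rise is 1576 mm.

8 identical blocks, each offset up and back from the previous — a staircase. Each step is 197 mm tall and there are 8 of them, so the total rise is 8 × 197 = 1576 mm.


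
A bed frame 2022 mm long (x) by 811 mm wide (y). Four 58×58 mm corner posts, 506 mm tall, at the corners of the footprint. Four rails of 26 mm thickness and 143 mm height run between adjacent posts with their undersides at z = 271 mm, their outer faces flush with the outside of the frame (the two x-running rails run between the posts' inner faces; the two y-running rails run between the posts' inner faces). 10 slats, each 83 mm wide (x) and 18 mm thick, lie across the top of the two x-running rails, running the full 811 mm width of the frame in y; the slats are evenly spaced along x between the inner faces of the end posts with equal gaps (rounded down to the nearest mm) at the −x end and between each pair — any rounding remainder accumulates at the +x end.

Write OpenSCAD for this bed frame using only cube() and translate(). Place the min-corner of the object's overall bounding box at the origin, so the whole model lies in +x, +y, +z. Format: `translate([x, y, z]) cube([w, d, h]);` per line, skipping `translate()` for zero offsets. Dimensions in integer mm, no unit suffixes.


cube([58, 58, 506]);
translate([0, 753, 0]) cube([58, 58, 506]);
translate([1964, 0, 0]) cube([58, 58, 506]);
translate([1964, 753, 0]) cube([58, 58, 506]);
translate([58, 0, 271]) cube([1906, 26, 143]);
translate([58, 785, 271]) cube([1906, 26, 143]);
translate([0, 58, 271]) cube([26, 695, 143]);
translate([1996, 58, 271]) cube([26, 695, 143]);
translate([155, 0, 414]) cube([83, 811, 18]);
translate([335, 0, 414]) cube([83, 811, 18]);
translate([515, 0, 414]) cube([83, 811, 18]);
translate([695, 0, 414]) cube([83, 811, 18]);
translate([875, 0, 414]) cube([83, 811, 18]);
translate([1055, 0, 414]) cube([83, 811, 18]);
translate([1235, 0, 414]) cube([83, 811, 18]);
translate([1415, 0, 414]) cube([83, 811, 18]);
translate([1595, 0, 414]) cube([83, 811, 18]);
translate([1775, 0, 414]) cube([83, 811, 18]);


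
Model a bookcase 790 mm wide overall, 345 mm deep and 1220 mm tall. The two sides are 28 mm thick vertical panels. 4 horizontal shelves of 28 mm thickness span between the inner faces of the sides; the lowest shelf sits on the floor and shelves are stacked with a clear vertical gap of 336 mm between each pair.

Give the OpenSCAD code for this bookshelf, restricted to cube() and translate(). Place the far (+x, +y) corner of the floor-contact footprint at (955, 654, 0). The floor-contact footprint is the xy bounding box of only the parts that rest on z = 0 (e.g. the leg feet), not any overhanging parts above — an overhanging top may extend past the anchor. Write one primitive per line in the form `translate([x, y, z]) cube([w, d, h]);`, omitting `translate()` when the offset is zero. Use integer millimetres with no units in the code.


translate([165, 309, 0]) cube([28, 345, 1220]);
translate([927, 309, 0]) cube([28, 345, 1220]);
translate([193, 309, 0]) cube([734, 345, 28]);
translate([193, 309, 364]) cube([734, 345, 28]);
translate([193, 309, 728]) cube([734, 345, 28]);
translate([193, 309, 1092]) cube([734, 345, 28]);


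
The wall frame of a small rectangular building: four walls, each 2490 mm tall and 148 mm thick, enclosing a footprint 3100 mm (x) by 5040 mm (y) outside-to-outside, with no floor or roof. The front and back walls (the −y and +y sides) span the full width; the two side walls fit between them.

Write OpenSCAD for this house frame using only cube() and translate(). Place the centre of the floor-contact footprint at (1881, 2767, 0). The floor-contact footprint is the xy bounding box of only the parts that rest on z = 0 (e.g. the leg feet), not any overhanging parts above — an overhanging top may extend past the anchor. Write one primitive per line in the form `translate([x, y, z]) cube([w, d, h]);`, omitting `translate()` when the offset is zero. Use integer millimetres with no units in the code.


translate([331, 247, 0]) cube([3100, 148, 2490]);
translate([331, 5139, 0]) cube([3100, 148, 2490]);
translate([331, 395, 0]) cube([148, 4744, 2490]);
translate([3283, 395, 0]) cube([148, 4744, 2490]);


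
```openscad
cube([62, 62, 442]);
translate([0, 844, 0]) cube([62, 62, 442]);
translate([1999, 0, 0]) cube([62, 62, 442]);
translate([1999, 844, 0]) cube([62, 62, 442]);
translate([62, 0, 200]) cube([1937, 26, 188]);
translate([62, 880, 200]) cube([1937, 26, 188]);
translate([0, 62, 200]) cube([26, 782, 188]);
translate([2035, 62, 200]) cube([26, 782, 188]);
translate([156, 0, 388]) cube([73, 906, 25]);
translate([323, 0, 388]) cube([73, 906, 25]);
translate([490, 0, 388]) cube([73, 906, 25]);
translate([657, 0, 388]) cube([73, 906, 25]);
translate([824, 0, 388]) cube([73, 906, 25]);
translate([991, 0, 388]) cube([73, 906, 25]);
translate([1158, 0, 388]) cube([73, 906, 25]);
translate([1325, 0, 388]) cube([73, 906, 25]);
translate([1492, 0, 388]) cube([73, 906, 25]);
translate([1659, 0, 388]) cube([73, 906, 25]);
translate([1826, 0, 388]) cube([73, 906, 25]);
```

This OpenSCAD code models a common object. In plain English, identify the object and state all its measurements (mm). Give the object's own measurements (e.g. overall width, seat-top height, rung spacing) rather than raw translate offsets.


A bed frame 2061 mm long (x) by 906 mm wide (y). Four 62×62 mm corner posts, 442 mm tall, at the corners of the footprint. Four rails of 26 mm thickness and 188 mm height run between adjacent posts with their undersides at z = 200 mm, their outer faces flush with the outside of the frame (the two x-running rails run between the posts' inner faces; the two y-running rails run between the posts' inner faces). 11 slats, each 73 mm wide (x) and 25 mm thick, lie across the top of the two x-running rails, running the full 906 mm width of the frame in y; along x they sit between the end posts with a 94 mm gap after the −x posts and between neighbouring slats, leaving 100 mm before the +x posts.


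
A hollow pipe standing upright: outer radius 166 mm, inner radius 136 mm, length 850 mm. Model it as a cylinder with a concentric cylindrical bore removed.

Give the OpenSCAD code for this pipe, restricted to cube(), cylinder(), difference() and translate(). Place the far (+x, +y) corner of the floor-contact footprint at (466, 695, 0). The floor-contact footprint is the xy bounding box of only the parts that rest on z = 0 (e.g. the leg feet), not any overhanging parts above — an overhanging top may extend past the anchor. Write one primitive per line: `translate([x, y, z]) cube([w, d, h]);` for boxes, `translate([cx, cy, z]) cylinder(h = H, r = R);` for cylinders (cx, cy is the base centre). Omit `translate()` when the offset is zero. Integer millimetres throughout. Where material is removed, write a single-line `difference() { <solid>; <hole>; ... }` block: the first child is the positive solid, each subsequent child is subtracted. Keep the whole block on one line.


difference() { translate([300, 529, 0]) cylinder(h = 850, r = 166); translate([300, 529, 0]) cylinder(h = 850, r = 136); }


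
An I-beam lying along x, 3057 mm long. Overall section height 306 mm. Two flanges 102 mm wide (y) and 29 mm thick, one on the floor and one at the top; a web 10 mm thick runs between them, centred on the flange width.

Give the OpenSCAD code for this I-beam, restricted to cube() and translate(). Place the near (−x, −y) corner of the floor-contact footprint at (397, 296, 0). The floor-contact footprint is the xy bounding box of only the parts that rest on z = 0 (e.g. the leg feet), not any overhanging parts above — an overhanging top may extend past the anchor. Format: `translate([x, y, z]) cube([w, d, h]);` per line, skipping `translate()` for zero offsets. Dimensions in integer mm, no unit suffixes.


translate([397, 296, 0]) cube([3057, 102, 29]);
translate([397, 342, 29]) cube([3057, 10, 248]);
translate([397, 296, 277]) cube([3057, 102, 29]);


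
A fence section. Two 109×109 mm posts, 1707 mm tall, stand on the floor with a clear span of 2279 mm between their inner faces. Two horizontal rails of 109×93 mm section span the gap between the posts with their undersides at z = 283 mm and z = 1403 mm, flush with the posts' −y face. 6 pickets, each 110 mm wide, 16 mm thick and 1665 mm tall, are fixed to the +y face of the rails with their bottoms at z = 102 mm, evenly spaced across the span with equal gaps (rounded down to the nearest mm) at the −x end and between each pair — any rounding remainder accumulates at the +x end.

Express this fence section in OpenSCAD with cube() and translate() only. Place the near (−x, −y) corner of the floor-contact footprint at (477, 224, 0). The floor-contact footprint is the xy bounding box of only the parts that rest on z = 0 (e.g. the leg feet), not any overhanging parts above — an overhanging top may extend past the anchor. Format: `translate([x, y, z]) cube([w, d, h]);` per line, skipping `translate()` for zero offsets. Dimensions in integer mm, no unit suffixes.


translate([477, 224, 0]) cube([109, 109, 1707]);
translate([2865, 224, 0]) cube([109, 109, 1707]);
translate([586, 224, 283]) cube([2279, 109, 93]);
translate([586, 224, 1403]) cube([2279, 109, 93]);
translate([817, 333, 102]) cube([110, 16, 1665]);
translate([1158, 333, 102]) cube([110, 16, 1665]);
translate([1499, 333, 102]) cube([110, 16, 1665]);
translate([1840, 333, 102]) cube([110, 16, 1665]);
translate([2181, 333, 102]) cube([110, 16, 1665]);
translate([2522, 333, 102]) cube([110, 16, 1665]);


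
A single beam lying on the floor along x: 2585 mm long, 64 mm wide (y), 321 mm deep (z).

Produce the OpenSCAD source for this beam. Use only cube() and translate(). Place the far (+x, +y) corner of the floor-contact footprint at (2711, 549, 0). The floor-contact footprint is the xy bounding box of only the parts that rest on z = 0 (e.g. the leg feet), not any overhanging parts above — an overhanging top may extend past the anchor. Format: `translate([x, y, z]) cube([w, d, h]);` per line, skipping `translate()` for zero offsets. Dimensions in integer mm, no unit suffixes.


translate([126, 485, 0]) cube([2585, 64, 321]);


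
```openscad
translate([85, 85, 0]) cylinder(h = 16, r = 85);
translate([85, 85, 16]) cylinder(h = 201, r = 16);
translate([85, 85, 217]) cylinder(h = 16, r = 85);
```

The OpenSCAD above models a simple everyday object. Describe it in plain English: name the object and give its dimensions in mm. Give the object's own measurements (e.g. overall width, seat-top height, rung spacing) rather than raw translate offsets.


A spool: two coaxial disc flanges of radius 85 mm and thickness 16 mm, joined by a core cylinder of radius 16 mm and height 201 mm. The lower flange rests on z = 0 and the three cylinders share a vertical axis.


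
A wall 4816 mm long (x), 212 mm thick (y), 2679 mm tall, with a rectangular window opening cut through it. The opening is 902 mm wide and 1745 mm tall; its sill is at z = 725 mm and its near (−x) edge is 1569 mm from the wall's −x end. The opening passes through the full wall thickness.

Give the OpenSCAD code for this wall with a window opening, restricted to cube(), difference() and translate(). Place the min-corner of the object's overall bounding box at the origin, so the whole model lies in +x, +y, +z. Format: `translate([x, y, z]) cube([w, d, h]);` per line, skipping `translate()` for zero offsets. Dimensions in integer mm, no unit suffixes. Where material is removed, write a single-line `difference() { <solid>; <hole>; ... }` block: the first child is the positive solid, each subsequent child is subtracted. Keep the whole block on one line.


difference() { cube([4816, 212, 2679]); translate([1569, 0, 725]) cube([902, 212, 1745]); }


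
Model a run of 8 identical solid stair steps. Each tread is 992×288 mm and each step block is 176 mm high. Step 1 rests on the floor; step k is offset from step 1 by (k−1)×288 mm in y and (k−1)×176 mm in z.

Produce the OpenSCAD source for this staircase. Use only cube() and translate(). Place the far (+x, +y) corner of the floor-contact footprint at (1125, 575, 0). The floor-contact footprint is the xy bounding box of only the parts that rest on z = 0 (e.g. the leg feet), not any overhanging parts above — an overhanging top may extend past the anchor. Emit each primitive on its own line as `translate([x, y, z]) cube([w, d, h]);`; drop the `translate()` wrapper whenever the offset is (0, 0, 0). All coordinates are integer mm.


translate([133, 287, 0]) cube([992, 288, 176]);
translate([133, 575, 176]) cube([992, 288, 176]);
translate([133, 863, 352]) cube([992, 288, 176]);
translate([133, 1151, 528]) cube([992, 288, 176]);
translate([133, 1439, 704]) cube([992, 288, 176]);
translate([133, 1727, 880]) cube([992, 288, 176]);
translate([133, 2015, 1056]) cube([992, 288, 176]);
translate([133, 2303, 1232]) cube([992, 288, 176]);


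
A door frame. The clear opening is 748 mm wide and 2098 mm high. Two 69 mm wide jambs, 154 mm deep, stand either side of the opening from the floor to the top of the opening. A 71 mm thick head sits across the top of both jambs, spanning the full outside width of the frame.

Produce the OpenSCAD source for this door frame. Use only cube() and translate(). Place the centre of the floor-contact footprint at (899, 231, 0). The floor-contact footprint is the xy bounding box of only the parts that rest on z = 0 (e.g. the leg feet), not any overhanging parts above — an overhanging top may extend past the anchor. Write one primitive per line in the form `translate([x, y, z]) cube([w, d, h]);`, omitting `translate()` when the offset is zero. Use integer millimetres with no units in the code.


translate([456, 154, 0]) cube([69, 154, 2098]);
translate([1273, 154, 0]) cube([69, 154, 2098]);
translate([456, 154, 2098]) cube([886, 154, 71]);


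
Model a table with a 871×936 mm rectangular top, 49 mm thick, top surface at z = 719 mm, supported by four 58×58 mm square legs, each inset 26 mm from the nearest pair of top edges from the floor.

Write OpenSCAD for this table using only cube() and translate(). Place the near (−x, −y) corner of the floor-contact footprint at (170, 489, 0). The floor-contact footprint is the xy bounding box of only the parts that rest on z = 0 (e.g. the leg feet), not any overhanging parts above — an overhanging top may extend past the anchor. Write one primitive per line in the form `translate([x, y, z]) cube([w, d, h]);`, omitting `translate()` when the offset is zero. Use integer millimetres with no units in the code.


translate([144, 463, 670]) cube([871, 936, 49]);
translate([170, 489, 0]) cube([58, 58, 670]);
translate([931, 489, 0]) cube([58, 58, 670]);
translate([170, 1315, 0]) cube([58, 58, 670]);
translate([931, 1315, 0]) cube([58, 58, 670]);


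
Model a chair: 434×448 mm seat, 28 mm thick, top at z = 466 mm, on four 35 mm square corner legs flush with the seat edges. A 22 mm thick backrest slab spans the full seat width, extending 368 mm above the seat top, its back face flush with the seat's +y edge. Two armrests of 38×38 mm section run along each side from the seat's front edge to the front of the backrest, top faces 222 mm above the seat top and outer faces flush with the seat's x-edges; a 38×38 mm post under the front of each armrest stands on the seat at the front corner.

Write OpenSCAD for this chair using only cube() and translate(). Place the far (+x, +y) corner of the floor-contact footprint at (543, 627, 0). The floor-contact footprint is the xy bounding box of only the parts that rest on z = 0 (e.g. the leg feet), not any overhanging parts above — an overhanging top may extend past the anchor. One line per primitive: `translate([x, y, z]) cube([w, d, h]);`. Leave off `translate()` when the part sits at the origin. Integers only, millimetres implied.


translate([109, 179, 438]) cube([434, 448, 28]);
translate([109, 179, 0]) cube([35, 35, 438]);
translate([508, 179, 0]) cube([35, 35, 438]);
translate([109, 592, 0]) cube([35, 35, 438]);
translate([508, 592, 0]) cube([35, 35, 438]);
translate([109, 605, 466]) cube([434, 22, 368]);
translate([109, 179, 650]) cube([38, 426, 38]);
translate([505, 179, 650]) cube([38, 426, 38]);
translate([109, 179, 466]) cube([38, 38, 184]);
translate([505, 179, 466]) cube([38, 38, 184]);


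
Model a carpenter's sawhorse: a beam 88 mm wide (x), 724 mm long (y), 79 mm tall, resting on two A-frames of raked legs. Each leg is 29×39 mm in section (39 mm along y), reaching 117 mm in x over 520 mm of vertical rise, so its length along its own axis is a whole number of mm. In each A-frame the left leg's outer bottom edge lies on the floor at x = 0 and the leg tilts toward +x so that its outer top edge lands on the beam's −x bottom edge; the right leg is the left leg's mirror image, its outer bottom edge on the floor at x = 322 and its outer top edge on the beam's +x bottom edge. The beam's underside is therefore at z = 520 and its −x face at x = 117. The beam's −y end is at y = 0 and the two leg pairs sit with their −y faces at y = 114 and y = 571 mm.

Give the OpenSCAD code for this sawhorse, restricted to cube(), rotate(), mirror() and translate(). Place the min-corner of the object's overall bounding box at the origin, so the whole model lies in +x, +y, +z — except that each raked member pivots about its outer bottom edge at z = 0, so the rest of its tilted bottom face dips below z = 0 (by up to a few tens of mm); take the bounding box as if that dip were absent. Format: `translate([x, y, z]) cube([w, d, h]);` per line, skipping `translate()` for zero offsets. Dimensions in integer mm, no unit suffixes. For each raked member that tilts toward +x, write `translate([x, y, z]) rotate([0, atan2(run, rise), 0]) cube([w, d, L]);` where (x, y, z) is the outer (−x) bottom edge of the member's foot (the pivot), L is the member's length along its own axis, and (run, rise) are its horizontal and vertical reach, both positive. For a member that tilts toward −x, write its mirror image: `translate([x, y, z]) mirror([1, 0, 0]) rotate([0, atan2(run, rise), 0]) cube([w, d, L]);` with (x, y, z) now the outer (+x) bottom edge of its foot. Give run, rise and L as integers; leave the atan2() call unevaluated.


translate([117, 0, 520]) cube([88, 724, 79]);
translate([0, 114, 0]) rotate([0, atan2(117, 520), 0]) cube([29, 39, 533]);
translate([322, 114, 0]) mirror([1, 0, 0]) rotate([0, atan2(117, 520), 0]) cube([29, 39, 533]);
translate([0, 571, 0]) rotate([0, atan2(117, 520), 0]) cube([29, 39, 533]);
translate([322, 571, 0]) mirror([1, 0, 0]) rotate([0, atan2(117, 520), 0]) cube([29, 39, 533]);


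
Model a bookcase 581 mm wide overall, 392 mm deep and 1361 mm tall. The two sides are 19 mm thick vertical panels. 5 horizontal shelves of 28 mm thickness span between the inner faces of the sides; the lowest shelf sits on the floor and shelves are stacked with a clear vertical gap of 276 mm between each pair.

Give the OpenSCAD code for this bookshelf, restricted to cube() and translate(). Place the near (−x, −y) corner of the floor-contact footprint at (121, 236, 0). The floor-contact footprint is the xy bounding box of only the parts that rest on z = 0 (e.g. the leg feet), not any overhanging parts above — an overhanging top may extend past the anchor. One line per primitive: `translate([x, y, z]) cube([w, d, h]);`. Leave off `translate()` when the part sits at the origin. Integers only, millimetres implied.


translate([121, 236, 0]) cube([19, 392, 1361]);
translate([683, 236, 0]) cube([19, 392, 1361]);
translate([140, 236, 0]) cube([543, 392, 28]);
translate([140, 236, 304]) cube([543, 392, 28]);
translate([140, 236, 608]) cube([543, 392, 28]);
translate([140, 236, 912]) cube([543, 392, 28]);
translate([140, 236, 1216]) cube([543, 392, 28]);


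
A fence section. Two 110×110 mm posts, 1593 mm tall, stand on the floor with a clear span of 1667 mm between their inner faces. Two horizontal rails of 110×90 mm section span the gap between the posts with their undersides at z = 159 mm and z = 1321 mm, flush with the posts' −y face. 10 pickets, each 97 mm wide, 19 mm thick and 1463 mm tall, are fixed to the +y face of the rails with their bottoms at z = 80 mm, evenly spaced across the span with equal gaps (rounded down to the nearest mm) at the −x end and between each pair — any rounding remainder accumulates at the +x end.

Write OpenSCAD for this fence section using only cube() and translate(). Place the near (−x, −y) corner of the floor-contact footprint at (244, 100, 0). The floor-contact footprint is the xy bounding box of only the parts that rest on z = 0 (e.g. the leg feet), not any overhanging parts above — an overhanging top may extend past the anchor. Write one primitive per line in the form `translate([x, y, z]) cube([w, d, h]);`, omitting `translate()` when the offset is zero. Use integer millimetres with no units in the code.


translate([244, 100, 0]) cube([110, 110, 1593]);
translate([2021, 100, 0]) cube([110, 110, 1593]);
translate([354, 100, 159]) cube([1667, 110, 90]);
translate([354, 100, 1321]) cube([1667, 110, 90]);
translate([417, 210, 80]) cube([97, 19, 1463]);
translate([577, 210, 80]) cube([97, 19, 1463]);
translate([737, 210, 80]) cube([97, 19, 1463]);
translate([897, 210, 80]) cube([97, 19, 1463]);
translate([1057, 210, 80]) cube([97, 19, 1463]);
translate([1217, 210, 80]) cube([97, 19, 1463]);
translate([1377, 210, 80]) cube([97, 19, 1463]);
translate([1537, 210, 80]) cube([97, 19, 1463]);
translate([1697, 210, 80]) cube([97, 19, 1463]);
translate([1857, 210, 80]) cube([97, 19, 1463]);


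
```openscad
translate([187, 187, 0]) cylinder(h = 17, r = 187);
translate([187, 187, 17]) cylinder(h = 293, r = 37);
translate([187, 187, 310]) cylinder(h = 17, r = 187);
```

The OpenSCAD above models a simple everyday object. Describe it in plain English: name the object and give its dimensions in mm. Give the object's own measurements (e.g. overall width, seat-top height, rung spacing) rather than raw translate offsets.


A spool: two coaxial disc flanges of radius 187 mm and thickness 17 mm, joined by a core cylinder of radius 37 mm and height 293 mm. The lower flange rests on z = 0 and the three cylinders share a vertical axis.


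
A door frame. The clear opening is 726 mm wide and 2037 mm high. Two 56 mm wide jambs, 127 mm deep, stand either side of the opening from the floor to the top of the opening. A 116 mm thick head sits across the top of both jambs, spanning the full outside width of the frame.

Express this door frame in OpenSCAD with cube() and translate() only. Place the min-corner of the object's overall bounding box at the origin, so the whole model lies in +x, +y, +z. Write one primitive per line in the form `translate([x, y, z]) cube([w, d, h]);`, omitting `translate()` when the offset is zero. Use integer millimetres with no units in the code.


cube([56, 127, 2037]);
translate([782, 0, 0]) cube([56, 127, 2037]);
translate([0, 0, 2037]) cube([838, 127, 116]);


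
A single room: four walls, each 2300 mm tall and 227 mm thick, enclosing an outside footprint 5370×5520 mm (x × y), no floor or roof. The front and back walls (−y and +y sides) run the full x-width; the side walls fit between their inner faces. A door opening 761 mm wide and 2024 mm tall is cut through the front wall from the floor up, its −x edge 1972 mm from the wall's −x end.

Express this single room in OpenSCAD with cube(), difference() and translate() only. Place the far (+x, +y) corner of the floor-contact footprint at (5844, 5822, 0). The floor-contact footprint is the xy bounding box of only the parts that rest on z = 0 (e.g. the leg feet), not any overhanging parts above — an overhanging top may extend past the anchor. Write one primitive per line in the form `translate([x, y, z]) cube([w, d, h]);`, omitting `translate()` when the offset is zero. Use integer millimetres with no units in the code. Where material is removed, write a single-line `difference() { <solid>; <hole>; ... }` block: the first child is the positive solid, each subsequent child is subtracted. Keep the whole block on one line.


difference() { translate([474, 302, 0]) cube([5370, 227, 2300]); translate([2446, 302, 0]) cube([761, 227, 2024]); }
translate([474, 5595, 0]) cube([5370, 227, 2300]);
translate([474, 529, 0]) cube([227, 5066, 2300]);
translate([5617, 529, 0]) cube([227, 5066, 2300]);


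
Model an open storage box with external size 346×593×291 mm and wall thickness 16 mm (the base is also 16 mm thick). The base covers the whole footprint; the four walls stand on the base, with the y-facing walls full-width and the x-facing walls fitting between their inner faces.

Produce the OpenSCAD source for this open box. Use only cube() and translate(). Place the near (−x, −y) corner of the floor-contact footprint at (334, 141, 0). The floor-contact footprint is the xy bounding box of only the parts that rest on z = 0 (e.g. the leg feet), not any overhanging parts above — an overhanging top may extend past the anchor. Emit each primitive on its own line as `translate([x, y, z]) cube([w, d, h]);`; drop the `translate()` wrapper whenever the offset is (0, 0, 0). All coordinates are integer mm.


translate([334, 141, 0]) cube([346, 593, 16]);
translate([334, 141, 16]) cube([346, 16, 275]);
translate([334, 718, 16]) cube([346, 16, 275]);
translate([334, 157, 16]) cube([16, 561, 275]);
translate([664, 157, 16]) cube([16, 561, 275]);


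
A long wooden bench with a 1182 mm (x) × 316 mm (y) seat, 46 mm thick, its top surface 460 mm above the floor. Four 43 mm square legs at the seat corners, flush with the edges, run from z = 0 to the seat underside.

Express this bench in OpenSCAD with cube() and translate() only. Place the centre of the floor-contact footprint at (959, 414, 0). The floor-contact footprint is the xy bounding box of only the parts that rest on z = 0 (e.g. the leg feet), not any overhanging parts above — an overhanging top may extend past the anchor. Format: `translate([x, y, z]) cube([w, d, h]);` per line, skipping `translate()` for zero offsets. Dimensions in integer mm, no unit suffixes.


translate([368, 256, 414]) cube([1182, 316, 46]);
translate([368, 256, 0]) cube([43, 43, 414]);
translate([368, 529, 0]) cube([43, 43, 414]);
translate([1507, 256, 0]) cube([43, 43, 414]);
translate([1507, 529, 0]) cube([43, 43, 414]);


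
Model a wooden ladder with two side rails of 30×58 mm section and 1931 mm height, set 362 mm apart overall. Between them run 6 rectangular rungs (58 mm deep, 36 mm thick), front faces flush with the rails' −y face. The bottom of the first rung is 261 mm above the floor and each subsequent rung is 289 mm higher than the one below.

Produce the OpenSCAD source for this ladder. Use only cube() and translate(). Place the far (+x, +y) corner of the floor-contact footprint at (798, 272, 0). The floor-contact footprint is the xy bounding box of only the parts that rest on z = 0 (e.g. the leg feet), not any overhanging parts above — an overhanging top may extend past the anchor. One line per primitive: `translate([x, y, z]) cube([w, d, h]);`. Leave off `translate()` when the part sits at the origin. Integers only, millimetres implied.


translate([436, 214, 0]) cube([30, 58, 1931]);
translate([768, 214, 0]) cube([30, 58, 1931]);
translate([466, 214, 261]) cube([302, 58, 36]);
translate([466, 214, 550]) cube([302, 58, 36]);
translate([466, 214, 839]) cube([302, 58, 36]);
translate([466, 214, 1128]) cube([302, 58, 36]);
translate([466, 214, 1417]) cube([302, 58, 36]);
translate([466, 214, 1706]) cube([302, 58, 36]);


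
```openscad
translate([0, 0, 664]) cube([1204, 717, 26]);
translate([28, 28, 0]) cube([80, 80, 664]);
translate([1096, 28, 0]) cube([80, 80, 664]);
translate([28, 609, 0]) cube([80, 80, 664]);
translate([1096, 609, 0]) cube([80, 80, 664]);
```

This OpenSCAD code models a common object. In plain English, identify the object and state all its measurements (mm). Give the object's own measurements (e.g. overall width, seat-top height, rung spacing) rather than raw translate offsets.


A rectangular dining table. The top is 1204×717×26 mm with its upper surface at z = 690 mm. It stands on four 80×80 mm square legs, each inset 28 mm from the nearest pair of top edges, running from the floor to the underside of the top.


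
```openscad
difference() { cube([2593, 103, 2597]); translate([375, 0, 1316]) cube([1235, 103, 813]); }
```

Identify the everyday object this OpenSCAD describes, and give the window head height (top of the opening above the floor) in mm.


A wall with a window opening. The window head height is 2129 mm.

A wall with a rectangular opening subtracted — a window. Sill at z = 1316, opening 813 mm tall, so the head is at 1316 + 813 = 2129 mm.


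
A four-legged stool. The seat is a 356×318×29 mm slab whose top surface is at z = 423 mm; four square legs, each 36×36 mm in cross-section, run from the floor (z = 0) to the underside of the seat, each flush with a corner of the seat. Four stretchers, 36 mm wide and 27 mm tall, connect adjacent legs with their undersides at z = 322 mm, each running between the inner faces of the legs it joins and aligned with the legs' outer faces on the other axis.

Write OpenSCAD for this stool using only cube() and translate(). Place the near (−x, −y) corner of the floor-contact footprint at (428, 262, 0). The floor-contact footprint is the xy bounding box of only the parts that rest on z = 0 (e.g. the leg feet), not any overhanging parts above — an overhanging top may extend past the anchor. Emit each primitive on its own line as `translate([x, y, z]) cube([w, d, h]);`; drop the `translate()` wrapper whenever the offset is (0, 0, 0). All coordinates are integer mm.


// leg_h = 423 - 29 = 394
// stretcher span = 356 - 2*36 = 284
translate([428, 262, 394]) cube([356, 318, 29]);
translate([428, 262, 0]) cube([36, 36, 394]);
translate([748, 262, 0]) cube([36, 36, 394]);
translate([428, 544, 0]) cube([36, 36, 394]);
translate([748, 544, 0]) cube([36, 36, 394]);
translate([464, 262, 322]) cube([284, 36, 27]);
translate([464, 544, 322]) cube([284, 36, 27]);
translate([428, 298, 322]) cube([36, 246, 27]);
translate([748, 298, 322]) cube([36, 246, 27]);


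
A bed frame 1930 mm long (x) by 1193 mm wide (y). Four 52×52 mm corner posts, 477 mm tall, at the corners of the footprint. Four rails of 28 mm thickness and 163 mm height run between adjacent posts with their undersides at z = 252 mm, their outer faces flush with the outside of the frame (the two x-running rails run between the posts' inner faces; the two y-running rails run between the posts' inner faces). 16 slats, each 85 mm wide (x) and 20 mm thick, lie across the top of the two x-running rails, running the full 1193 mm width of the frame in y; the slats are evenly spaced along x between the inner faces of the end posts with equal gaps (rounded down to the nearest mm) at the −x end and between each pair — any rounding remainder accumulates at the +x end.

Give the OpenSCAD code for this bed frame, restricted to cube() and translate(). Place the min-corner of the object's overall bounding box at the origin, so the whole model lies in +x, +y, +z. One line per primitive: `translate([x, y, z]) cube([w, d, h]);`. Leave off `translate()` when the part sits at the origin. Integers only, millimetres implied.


cube([52, 52, 477]);
translate([0, 1141, 0]) cube([52, 52, 477]);
translate([1878, 0, 0]) cube([52, 52, 477]);
translate([1878, 1141, 0]) cube([52, 52, 477]);
translate([52, 0, 252]) cube([1826, 28, 163]);
translate([52, 1165, 252]) cube([1826, 28, 163]);
translate([0, 52, 252]) cube([28, 1089, 163]);
translate([1902, 52, 252]) cube([28, 1089, 163]);
translate([79, 0, 415]) cube([85, 1193, 20]);
translate([191, 0, 415]) cube([85, 1193, 20]);
translate([303, 0, 415]) cube([85, 1193, 20]);
translate([415, 0, 415]) cube([85, 1193, 20]);
translate([527, 0, 415]) cube([85, 1193, 20]);
translate([639, 0, 415]) cube([85, 1193, 20]);
translate([751, 0, 415]) cube([85, 1193, 20]);
translate([863, 0, 415]) cube([85, 1193, 20]);
translate([975, 0, 415]) cube([85, 1193, 20]);
translate([1087, 0, 415]) cube([85, 1193, 20]);
translate([1199, 0, 415]) cube([85, 1193, 20]);
translate([1311, 0, 415]) cube([85, 1193, 20]);
translate([1423, 0, 415]) cube([85, 1193, 20]);
translate([1535, 0, 415]) cube([85, 1193, 20]);
translate([1647, 0, 415]) cube([85, 1193, 20]);
translate([1759, 0, 415]) cube([85, 1193, 20]);


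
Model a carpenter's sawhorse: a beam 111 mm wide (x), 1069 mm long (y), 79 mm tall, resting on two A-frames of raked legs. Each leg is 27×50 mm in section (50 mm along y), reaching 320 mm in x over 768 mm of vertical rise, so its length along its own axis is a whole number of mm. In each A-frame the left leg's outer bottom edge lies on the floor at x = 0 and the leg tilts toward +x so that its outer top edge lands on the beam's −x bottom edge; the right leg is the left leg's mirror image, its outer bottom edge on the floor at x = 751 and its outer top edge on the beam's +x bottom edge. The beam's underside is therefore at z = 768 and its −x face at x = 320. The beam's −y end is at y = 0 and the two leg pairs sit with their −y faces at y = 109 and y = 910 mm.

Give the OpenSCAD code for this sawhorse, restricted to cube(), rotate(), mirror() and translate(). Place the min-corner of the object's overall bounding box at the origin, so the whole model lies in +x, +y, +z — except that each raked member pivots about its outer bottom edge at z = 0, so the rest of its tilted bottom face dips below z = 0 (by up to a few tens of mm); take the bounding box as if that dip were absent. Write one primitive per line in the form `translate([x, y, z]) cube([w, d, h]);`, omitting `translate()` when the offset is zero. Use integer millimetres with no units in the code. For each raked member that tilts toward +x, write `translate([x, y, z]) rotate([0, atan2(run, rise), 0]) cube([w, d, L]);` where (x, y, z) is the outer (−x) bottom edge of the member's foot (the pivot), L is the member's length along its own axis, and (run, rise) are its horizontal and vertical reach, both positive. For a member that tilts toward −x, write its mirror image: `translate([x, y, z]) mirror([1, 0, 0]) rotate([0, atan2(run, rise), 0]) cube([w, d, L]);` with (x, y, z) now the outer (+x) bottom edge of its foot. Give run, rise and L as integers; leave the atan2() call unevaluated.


// leg length = √(320² + 768²) = 832
// right-leg outer foot x = 2·320 + 111 = 751
// beam min-corner = (320, 0, 768)
translate([320, 0, 768]) cube([111, 1069, 79]);
translate([0, 109, 0]) rotate([0, atan2(320, 768), 0]) cube([27, 50, 832]);
translate([751, 109, 0]) mirror([1, 0, 0]) rotate([0, atan2(320, 768), 0]) cube([27, 50, 832]);
translate([0, 910, 0]) rotate([0, atan2(320, 768), 0]) cube([27, 50, 832]);
translate([751, 910, 0]) mirror([1, 0, 0]) rotate([0, atan2(320, 768), 0]) cube([27, 50, 832]);


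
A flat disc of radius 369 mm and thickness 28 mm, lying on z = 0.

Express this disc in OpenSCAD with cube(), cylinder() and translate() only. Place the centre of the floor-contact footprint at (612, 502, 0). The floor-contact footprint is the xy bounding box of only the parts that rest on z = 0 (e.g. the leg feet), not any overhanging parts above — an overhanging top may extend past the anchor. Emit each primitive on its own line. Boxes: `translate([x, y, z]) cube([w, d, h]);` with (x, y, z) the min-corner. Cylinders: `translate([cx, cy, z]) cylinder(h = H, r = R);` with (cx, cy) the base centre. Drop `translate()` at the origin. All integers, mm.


translate([612, 502, 0]) cylinder(h = 28, r = 369);


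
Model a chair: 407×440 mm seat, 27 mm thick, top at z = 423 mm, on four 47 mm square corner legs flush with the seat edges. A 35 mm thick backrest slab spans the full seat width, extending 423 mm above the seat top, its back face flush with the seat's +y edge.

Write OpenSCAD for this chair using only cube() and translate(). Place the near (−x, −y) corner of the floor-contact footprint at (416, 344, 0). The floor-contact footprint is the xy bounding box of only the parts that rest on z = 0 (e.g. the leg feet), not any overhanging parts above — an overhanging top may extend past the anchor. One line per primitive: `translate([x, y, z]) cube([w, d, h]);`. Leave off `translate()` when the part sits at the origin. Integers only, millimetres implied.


translate([416, 344, 396]) cube([407, 440, 27]);
translate([416, 344, 0]) cube([47, 47, 396]);
translate([776, 344, 0]) cube([47, 47, 396]);
translate([416, 737, 0]) cube([47, 47, 396]);
translate([776, 737, 0]) cube([47, 47, 396]);
translate([416, 749, 423]) cube([407, 35, 423]);
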